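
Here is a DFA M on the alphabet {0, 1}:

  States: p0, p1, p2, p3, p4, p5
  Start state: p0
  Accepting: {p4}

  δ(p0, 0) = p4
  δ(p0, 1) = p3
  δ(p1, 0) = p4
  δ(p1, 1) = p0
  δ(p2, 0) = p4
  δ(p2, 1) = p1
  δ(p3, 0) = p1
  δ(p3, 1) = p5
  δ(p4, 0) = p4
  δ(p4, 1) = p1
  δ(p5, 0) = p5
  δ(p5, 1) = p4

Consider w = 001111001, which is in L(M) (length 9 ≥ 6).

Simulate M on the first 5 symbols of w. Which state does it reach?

p3

State sequence: p0 -0-> p4 -0-> p4 -1-> p1 -1-> p0 -1-> p3

After reading 5 characters, M is in state p3.
(This kind of state-tracing is the core of the pumping-lemma construction: with 6 states, pigeonhole forces a repeat within the first 6 steps.)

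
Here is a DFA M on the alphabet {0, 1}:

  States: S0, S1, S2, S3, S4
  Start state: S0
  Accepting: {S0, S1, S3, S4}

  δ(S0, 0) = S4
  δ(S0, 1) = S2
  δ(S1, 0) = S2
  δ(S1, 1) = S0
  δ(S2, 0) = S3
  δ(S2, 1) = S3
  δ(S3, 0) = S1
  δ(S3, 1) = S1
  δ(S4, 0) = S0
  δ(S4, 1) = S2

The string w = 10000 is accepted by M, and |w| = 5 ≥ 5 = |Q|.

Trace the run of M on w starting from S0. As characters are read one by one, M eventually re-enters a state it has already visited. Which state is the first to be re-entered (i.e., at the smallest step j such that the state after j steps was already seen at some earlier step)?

Run of M on w = 1 0 0 0 0:
  step 0: S0  (start)
  step 1: S2  (read 1: S0→S2)
  step 2: S3  (read 0: S2→S3)
  step 3: S1  (read 0: S3→S1)
  step 4: S2  (read 0: S1→S2)   ← first repeat (S2 seen earlier)
  step 5: S3  (read 0: S2→S3)

The earliest repeat is at step j = 4: M is in S2, which it already visited at step i = 1.
The DFA has 5 states, so the proof of the pumping lemma guarantees a repeated state among the first 5+1 visited; the segment between the two visits is the pumpable y.

S2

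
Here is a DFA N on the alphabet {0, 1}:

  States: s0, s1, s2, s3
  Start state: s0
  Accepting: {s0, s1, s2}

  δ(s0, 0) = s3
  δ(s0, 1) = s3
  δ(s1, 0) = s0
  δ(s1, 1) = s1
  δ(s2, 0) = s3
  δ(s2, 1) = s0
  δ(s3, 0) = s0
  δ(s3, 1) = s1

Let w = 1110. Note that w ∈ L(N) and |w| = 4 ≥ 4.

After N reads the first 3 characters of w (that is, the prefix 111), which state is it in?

Run of N on the first 3 characters of w = 1 1 1:
  step 0: s0  (start)
  step 1: s3  (read 1: s0→s3)
  step 2: s1  (read 1: s3→s1)
  step 3: s1  (read 1: s1→s1)

After reading 3 characters, N is in state s1.
(This kind of state-tracing is the core of the pumping-lemma construction: with 4 states, pigeonhole forces a repeat within the first 4 steps.)

s1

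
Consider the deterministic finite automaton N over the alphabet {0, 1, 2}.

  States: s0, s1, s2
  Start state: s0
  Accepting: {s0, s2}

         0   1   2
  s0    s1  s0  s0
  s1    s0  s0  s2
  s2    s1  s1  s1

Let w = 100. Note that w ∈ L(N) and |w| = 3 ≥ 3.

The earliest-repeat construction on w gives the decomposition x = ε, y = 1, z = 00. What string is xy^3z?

xy^3z = ε·1·1·1·00 = 11100.
Reading y = 1 takes N from s0 back to s0, so after x·y·y·y the machine is still in s0, and z then leads to the accepting state s0. Hence 11100 ∈ L(N).

11100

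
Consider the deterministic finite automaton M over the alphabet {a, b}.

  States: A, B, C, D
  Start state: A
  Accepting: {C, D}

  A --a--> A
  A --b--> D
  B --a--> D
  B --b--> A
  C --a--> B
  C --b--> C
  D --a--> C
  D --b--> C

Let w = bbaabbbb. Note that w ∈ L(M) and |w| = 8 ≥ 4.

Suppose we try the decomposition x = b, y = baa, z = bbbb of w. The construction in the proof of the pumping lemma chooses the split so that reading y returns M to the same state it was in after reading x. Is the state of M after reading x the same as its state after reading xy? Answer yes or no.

Run of M on the first 4 characters of w = b b a a:
  step 0: A  (start)
  step 1: D  (read b: A→D)
  step 2: C  (read b: D→C)
  step 3: B  (read a: C→B)
  step 4: D  (read a: B→D)

After x (step 1): D. After xy (step 4): D.
They match, so y = baa drives M around a cycle from D back to itself; pumping y any number of times keeps M in D before reading z, and xyⁱz ∈ L(M) for every i ≥ 0.

yes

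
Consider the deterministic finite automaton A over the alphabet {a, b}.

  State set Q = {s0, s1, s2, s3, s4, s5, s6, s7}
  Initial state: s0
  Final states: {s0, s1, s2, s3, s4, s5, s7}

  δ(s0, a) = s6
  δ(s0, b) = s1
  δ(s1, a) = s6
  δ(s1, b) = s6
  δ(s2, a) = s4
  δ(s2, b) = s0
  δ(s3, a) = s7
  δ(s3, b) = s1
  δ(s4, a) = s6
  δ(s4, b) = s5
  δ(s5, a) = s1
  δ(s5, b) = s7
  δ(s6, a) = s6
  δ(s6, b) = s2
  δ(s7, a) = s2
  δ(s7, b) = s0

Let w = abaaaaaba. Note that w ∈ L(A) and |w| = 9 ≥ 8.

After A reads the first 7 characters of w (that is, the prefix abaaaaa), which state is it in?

State sequence: s0 -a-> s6 -b-> s2 -a-> s4 -a-> s6 -a-> s6 -a-> s6 -a-> s6

After reading 7 characters, A is in state s6.

s6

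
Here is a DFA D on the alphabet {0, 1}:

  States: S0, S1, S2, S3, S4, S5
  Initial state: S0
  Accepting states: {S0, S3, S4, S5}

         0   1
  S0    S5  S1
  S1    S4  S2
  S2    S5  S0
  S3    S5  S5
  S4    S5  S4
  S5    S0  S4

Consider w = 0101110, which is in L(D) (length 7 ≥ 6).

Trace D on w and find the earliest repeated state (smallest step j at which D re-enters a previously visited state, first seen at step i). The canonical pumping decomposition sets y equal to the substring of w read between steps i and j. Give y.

Run of D on w = 0 1 0 1 1 1 0:
  step 0: S0  (start)
  step 1: S5  (read 0: S0→S5)
  step 2: S4  (read 1: S5→S4)
  step 3: S5  (read 0: S4→S5)   ← first repeat (S5 seen earlier)
  step 4: S4  (read 1: S5→S4)
  step 5: S4  (read 1: S4→S4)
  step 6: S4  (read 1: S4→S4)
  step 7: S5  (read 0: S4→S5)

So i = 1, j = 3, giving x = w[0:1] = 0, y = w[1:3] = 10, z = w[3:7] = 1110.
Check: |xy| = 3 ≤ 6 and |y| = 2 ≥ 1. Reading y takes D from S5 back to S5, so every xyⁱz is accepted.

10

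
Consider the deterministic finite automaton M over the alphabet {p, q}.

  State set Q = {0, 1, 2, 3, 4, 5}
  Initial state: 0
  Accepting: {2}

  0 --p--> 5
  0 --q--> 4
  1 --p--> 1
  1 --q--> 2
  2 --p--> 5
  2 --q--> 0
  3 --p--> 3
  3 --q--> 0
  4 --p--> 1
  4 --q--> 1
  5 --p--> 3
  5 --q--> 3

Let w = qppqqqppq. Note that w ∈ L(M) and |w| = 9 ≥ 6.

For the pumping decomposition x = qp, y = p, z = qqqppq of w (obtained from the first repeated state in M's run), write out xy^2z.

qpppqqqppq

xy^2z = qp·p·p·qqqppq = qpppqqqppq.
Reading y = p takes M from 1 back to 1, so after x·y·y the machine is still in 1, and z then leads to the accepting state 2. Hence qpppqqqppq ∈ L(M).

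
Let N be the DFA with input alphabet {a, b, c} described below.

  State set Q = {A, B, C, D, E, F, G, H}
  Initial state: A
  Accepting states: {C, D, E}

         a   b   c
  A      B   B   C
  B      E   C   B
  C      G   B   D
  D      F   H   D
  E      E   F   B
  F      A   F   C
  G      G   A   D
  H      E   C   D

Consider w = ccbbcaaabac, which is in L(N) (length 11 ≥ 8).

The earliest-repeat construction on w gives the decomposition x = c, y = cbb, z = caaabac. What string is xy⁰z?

ccaaabac

xy⁰z = xz = c·caaabac = ccaaabac.
Reading y = cbb takes N from C back to C, so after x the machine is still in C, and z then leads to the accepting state D. Hence ccaaabac ∈ L(N).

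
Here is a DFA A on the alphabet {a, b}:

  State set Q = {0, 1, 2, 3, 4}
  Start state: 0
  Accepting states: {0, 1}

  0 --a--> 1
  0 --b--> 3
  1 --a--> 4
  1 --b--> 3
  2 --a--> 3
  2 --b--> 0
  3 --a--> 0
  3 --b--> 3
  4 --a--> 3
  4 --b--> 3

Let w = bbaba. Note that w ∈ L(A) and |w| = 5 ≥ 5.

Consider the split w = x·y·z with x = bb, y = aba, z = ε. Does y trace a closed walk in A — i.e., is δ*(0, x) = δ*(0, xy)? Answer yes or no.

no

Run of A on the first 5 characters of w = b b a b a:
  step 0: 0  (start)
  step 1: 3  (read b: 0→3)
  step 2: 3  (read b: 3→3)
  step 3: 0  (read a: 3→0)
  step 4: 3  (read b: 0→3)
  step 5: 0  (read a: 3→0)

After x (step 2): 3. After xy (step 5): 0.
They differ (3 ≠ 0), so y is not a cycle from the state after x; this split is not the one the pumping-lemma construction produces, and pumping y need not keep the string in L(A).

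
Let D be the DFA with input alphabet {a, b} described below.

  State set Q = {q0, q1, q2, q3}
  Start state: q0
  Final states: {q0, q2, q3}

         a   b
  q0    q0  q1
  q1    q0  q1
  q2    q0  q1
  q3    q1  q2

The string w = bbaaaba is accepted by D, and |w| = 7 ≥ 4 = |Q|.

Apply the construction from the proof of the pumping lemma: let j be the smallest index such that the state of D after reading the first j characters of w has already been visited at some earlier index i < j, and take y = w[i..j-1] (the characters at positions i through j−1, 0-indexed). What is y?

State sequence: q0 -b-> q1 -b-> q1 -a-> q0 -a-> q0 -a-> q0 -b-> q1 -a-> q0
First repeat at step 2: q1 was already visited.

So i = 1, j = 2, giving x = w[0:1] = b, y = w[1:2] = b, z = w[2:7] = aaaba.
Check: |xy| = 2 ≤ 4 and |y| = 1 ≥ 1. Reading y takes D from q1 back to q1, so every xyⁱz is accepted.

b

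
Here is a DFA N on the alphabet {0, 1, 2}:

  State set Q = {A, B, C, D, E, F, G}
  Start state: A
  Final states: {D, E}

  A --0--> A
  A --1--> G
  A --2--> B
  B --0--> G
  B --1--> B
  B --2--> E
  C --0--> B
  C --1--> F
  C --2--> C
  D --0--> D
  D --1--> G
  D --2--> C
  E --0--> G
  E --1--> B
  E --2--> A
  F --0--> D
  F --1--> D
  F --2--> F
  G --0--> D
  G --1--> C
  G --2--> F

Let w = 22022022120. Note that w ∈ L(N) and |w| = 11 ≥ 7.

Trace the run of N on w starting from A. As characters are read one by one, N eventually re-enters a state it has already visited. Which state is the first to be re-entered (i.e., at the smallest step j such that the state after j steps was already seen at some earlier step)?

F

Run of N on w = 2 2 0 2 2 0 2 2 1 2 0:
  step 0: A  (start)
  step 1: B  (read 2: A→B)
  step 2: E  (read 2: B→E)
  step 3: G  (read 0: E→G)
  step 4: F  (read 2: G→F)
  step 5: F  (read 2: F→F)   ← first repeat (F seen earlier)
  step 6: D  (read 0: F→D)
  step 7: C  (read 2: D→C)
  step 8: C  (read 2: C→C)
  step 9: F  (read 1: C→F)
  step 10: F  (read 2: F→F)
  step 11: D  (read 0: F→D)

The earliest repeat is at step j = 5: N is in F, which it already visited at step i = 4.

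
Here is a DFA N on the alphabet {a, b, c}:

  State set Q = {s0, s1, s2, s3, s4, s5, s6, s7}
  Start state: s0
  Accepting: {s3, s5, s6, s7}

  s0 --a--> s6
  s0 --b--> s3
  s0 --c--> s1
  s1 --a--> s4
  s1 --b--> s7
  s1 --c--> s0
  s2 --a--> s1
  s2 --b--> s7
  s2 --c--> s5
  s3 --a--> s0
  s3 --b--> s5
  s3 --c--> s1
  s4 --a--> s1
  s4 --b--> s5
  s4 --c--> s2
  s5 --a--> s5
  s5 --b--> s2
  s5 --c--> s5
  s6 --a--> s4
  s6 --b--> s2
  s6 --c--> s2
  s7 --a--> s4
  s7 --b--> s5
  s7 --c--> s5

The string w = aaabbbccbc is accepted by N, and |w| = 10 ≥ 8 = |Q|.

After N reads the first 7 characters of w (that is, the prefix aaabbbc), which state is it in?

State sequence: s0 -a-> s6 -a-> s4 -a-> s1 -b-> s7 -b-> s5 -b-> s2 -c-> s5

After reading 7 characters, N is in state s5.

s5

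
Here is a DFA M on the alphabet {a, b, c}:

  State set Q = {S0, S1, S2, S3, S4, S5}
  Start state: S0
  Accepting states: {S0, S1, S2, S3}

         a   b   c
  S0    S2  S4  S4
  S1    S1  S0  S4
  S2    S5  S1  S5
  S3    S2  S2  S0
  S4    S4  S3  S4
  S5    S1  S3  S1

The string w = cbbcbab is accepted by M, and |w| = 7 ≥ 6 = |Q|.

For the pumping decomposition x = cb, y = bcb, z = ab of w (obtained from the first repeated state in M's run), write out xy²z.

xy^2z = cb·bcb·bcb·ab = cbbcbbcbab.
Reading y = bcb takes M from S3 back to S3, so after x·y·y the machine is still in S3, and z then leads to the accepting state S1. Hence cbbcbbcbab ∈ L(M).

cbbcbbcbab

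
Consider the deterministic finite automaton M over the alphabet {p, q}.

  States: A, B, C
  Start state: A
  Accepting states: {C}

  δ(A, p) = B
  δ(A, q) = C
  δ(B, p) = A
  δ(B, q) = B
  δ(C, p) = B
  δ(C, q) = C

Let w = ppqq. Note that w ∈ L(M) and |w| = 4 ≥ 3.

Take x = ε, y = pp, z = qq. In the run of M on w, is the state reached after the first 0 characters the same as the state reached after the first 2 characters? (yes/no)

Run of M on the first 2 characters of w = p p:
  step 0: A  (start)
  step 1: B  (read p: A→B)
  step 2: A  (read p: B→A)

After x (step 0): A. After xy (step 2): A.
They match, so y = pp drives M around a cycle from A back to itself; pumping y any number of times keeps M in A before reading z, and xyⁱz ∈ L(M) for every i ≥ 0.

yes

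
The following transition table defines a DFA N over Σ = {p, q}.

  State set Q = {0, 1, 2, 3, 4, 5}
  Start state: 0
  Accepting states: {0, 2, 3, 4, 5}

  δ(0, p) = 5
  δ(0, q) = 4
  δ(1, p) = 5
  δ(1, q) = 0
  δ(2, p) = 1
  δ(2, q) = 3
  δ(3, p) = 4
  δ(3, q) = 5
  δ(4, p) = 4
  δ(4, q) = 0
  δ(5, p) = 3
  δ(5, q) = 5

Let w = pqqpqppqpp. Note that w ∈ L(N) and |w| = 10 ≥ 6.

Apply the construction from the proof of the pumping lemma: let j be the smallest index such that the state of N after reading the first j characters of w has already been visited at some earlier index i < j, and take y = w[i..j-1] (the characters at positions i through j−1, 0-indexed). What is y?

q

Run of N on w = p q q p q p p q p p:
  step 0: 0  (start)
  step 1: 5  (read p: 0→5)
  step 2: 5  (read q: 5→5)   ← first repeat (5 seen earlier)
  step 3: 5  (read q: 5→5)
  step 4: 3  (read p: 5→3)
  step 5: 5  (read q: 3→5)
  step 6: 3  (read p: 5→3)
  step 7: 4  (read p: 3→4)
  step 8: 0  (read q: 4→0)
  step 9: 5  (read p: 0→5)
  step 10: 3  (read p: 5→3)

So i = 1, j = 2, giving x = w[0:1] = p, y = w[1:2] = q, z = w[2:10] = qpqppqpp.
Check: |xy| = 2 ≤ 6 and |y| = 1 ≥ 1. Reading y takes N from 5 back to 5, so every xyⁱz is accepted.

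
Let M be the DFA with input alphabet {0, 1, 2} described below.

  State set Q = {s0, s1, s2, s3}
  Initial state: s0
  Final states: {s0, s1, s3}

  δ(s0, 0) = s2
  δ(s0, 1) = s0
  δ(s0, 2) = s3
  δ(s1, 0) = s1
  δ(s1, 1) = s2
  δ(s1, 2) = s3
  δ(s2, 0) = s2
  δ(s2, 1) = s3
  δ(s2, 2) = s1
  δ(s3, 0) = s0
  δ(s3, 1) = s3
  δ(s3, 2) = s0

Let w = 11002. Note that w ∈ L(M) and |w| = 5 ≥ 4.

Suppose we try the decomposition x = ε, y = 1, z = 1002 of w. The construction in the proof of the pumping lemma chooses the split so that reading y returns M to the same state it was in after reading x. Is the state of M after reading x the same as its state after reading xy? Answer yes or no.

Run of M on the first 1 characters of w = 1:
  step 0: s0  (start)
  step 1: s0  (read 1: s0→s0)

After x (step 0): s0. After xy (step 1): s0.
They match, so y = 1 drives M around a cycle from s0 back to itself; pumping y any number of times keeps M in s0 before reading z, and xyⁱz ∈ L(M) for every i ≥ 0.

yes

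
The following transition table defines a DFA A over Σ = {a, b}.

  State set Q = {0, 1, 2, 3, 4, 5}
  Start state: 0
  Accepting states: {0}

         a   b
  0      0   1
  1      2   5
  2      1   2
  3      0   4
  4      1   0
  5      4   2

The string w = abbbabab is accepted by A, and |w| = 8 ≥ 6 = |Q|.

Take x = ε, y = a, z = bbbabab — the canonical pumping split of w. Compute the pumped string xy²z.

aabbbabab

xy^2z = ε·a·a·bbbabab = aabbbabab.
Reading y = a takes A from 0 back to 0, so after x·y·y the machine is still in 0, and z then leads to the accepting state 0. Hence aabbbabab ∈ L(A).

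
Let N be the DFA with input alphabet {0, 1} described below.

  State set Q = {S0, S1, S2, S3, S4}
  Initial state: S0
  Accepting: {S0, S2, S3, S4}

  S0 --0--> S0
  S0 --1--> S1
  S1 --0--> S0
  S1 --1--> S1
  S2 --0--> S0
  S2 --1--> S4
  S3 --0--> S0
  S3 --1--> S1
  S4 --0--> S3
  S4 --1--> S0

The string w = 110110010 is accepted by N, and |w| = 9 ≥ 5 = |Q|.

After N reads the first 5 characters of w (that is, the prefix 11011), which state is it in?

Run of N on the first 5 characters of w = 1 1 0 1 1:
  step 0: S0  (start)
  step 1: S1  (read 1: S0→S1)
  step 2: S1  (read 1: S1→S1)
  step 3: S0  (read 0: S1→S0)
  step 4: S1  (read 1: S0→S1)
  step 5: S1  (read 1: S1→S1)

After reading 5 characters, N is in state S1.

S1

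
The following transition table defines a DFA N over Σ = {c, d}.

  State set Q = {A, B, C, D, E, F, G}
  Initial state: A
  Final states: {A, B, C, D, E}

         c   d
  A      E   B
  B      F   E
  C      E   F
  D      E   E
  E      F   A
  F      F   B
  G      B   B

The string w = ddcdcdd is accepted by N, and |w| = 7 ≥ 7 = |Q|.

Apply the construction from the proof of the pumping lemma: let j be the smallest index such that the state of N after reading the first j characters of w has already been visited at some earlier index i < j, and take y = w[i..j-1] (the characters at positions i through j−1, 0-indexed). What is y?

State sequence: A -d-> B -d-> E -c-> F -d-> B -c-> F -d-> B -d-> E
First repeat at step 4: B was already visited.

So i = 1, j = 4, giving x = w[0:1] = d, y = w[1:4] = dcd, z = w[4:7] = cdd.
Check: |xy| = 4 ≤ 7 and |y| = 3 ≥ 1. Reading y takes N from B back to B, so every xyⁱz is accepted.

dcd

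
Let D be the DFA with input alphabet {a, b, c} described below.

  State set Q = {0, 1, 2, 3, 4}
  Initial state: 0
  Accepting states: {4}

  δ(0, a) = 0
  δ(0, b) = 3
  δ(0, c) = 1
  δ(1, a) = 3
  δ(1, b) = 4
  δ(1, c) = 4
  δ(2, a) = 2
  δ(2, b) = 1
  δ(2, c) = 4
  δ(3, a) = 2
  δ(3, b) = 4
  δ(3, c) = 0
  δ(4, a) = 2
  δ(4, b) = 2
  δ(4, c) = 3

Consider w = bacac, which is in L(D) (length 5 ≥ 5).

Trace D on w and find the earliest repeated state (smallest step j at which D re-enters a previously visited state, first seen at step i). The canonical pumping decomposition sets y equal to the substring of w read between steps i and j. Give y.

ca

State sequence: 0 -b-> 3 -a-> 2 -c-> 4 -a-> 2 -c-> 4
First repeat at step 4: 2 was already visited.

So i = 2, j = 4, giving x = w[0:2] = ba, y = w[2:4] = ca, z = w[4:5] = c.
Check: |xy| = 4 ≤ 5 and |y| = 2 ≥ 1. Reading y takes D from 2 back to 2, so every xyⁱz is accepted.
Since D has 5 states, any run of length ≥ 5 visits 5+1 states, so by pigeonhole some state repeats within the first 5 steps — that repeat gives the pumpable loop.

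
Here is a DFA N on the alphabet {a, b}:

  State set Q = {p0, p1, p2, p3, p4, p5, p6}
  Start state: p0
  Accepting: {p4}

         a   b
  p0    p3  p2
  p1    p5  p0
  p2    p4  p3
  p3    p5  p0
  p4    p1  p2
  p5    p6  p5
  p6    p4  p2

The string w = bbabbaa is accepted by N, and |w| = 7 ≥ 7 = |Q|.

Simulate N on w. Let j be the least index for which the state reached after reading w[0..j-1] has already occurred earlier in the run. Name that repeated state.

p5

Run of N on w = b b a b b a a:
  step 0: p0  (start)
  step 1: p2  (read b: p0→p2)
  step 2: p3  (read b: p2→p3)
  step 3: p5  (read a: p3→p5)
  step 4: p5  (read b: p5→p5)   ← first repeat (p5 seen earlier)
  step 5: p5  (read b: p5→p5)
  step 6: p6  (read a: p5→p6)
  step 7: p4  (read a: p6→p4)

The earliest repeat is at step j = 4: N is in p5, which it already visited at step i = 3.
With |Q| = 7, pigeonhole forces a state repeat no later than step 7; the substring read between the first and second visits to that state can be pumped.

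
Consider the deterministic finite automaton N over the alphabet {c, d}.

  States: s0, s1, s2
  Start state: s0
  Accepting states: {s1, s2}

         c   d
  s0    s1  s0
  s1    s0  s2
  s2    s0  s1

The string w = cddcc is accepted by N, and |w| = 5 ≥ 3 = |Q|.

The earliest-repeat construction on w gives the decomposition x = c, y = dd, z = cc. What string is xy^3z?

xy^3z = c·dd·dd·dd·cc = cddddddcc.
Reading y = dd takes N from s1 back to s1, so after x·y·y·y the machine is still in s1, and z then leads to the accepting state s1. Hence cddddddcc ∈ L(N).

cddddddcc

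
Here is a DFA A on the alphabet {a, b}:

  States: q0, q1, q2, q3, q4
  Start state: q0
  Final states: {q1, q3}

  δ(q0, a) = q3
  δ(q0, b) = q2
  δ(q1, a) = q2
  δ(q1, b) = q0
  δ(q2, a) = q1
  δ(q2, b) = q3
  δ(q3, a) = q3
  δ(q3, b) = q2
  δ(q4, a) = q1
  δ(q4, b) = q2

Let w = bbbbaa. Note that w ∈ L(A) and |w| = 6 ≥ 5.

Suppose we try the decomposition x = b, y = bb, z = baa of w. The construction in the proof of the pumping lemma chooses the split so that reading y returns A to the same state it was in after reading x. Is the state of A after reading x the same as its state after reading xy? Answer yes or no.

yes

Run of A on the first 3 characters of w = b b b:
  step 0: q0  (start)
  step 1: q2  (read b: q0→q2)
  step 2: q3  (read b: q2→q3)
  step 3: q2  (read b: q3→q2)

After x (step 1): q2. After xy (step 3): q2.
They match, so y = bb drives A around a cycle from q2 back to itself; pumping y any number of times keeps A in q2 before reading z, and xyⁱz ∈ L(A) for every i ≥ 0.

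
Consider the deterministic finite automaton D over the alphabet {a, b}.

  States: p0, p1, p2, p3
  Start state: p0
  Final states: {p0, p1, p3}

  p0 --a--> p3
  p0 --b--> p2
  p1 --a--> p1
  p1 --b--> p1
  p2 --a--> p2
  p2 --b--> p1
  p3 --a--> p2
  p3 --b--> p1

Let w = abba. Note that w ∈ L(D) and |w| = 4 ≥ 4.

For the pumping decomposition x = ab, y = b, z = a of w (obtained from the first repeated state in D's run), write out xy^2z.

xy^2z = ab·b·b·a = abbba.
Reading y = b takes D from p1 back to p1, so after x·y·y the machine is still in p1, and z then leads to the accepting state p1. Hence abbba ∈ L(D).

abbba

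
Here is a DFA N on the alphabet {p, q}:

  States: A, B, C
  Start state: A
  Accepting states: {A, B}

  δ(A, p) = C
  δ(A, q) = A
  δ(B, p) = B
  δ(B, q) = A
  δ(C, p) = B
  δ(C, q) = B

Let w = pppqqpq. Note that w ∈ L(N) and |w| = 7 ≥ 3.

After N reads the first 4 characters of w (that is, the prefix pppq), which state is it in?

State sequence: A -p-> C -p-> B -p-> B -q-> A

After reading 4 characters, N is in state A.

A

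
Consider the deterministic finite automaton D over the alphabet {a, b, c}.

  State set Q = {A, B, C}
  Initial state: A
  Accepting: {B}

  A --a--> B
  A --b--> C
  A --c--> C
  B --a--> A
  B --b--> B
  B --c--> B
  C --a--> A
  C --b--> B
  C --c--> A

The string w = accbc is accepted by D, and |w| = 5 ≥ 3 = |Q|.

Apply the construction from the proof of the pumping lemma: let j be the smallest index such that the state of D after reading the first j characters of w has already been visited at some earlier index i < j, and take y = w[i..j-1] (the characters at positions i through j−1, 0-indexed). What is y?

Run of D on w = a c c b c:
  step 0: A  (start)
  step 1: B  (read a: A→B)
  step 2: B  (read c: B→B)   ← first repeat (B seen earlier)
  step 3: B  (read c: B→B)
  step 4: B  (read b: B→B)
  step 5: B  (read c: B→B)

So i = 1, j = 2, giving x = w[0:1] = a, y = w[1:2] = c, z = w[2:5] = cbc.
Check: |xy| = 2 ≤ 3 and |y| = 1 ≥ 1. Reading y takes D from B back to B, so every xyⁱz is accepted.

c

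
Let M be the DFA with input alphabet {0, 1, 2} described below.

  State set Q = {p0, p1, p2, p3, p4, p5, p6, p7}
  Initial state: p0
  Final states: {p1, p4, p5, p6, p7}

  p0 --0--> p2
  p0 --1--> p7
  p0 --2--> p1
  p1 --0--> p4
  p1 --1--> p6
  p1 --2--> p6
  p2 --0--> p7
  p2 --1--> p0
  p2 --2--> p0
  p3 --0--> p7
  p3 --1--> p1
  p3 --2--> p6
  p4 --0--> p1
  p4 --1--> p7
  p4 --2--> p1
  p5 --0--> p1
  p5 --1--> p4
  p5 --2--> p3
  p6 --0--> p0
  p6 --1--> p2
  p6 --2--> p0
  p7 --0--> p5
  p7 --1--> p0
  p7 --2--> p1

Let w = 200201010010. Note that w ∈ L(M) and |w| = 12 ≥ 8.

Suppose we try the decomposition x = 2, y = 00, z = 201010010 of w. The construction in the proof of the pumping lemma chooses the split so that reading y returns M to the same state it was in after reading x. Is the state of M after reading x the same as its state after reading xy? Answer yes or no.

yes

Run of M on the first 3 characters of w = 2 0 0:
  step 0: p0  (start)
  step 1: p1  (read 2: p0→p1)
  step 2: p4  (read 0: p1→p4)
  step 3: p1  (read 0: p4→p1)

After x (step 1): p1. After xy (step 3): p1.
They match, so y = 00 drives M around a cycle from p1 back to itself; pumping y any number of times keeps M in p1 before reading z, and xyⁱz ∈ L(M) for every i ≥ 0.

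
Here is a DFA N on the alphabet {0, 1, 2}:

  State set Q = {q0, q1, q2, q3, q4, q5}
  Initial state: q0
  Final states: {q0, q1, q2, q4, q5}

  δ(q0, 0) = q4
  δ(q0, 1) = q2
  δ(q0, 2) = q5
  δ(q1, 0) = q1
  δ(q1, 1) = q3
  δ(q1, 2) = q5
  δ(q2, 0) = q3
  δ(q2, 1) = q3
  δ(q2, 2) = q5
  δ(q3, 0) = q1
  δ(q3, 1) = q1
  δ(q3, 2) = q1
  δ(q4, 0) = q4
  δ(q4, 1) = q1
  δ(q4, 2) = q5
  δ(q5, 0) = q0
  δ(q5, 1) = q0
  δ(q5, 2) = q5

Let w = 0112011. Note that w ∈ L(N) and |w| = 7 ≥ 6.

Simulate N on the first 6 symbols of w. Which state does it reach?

Run of N on the first 6 characters of w = 0 1 1 2 0 1:
  step 0: q0  (start)
  step 1: q4  (read 0: q0→q4)
  step 2: q1  (read 1: q4→q1)
  step 3: q3  (read 1: q1→q3)
  step 4: q1  (read 2: q3→q1)
  step 5: q1  (read 0: q1→q1)
  step 6: q3  (read 1: q1→q3)

After reading 6 characters, N is in state q3.
(This kind of state-tracing is the core of the pumping-lemma construction: with 6 states, pigeonhole forces a repeat within the first 6 steps.)

q3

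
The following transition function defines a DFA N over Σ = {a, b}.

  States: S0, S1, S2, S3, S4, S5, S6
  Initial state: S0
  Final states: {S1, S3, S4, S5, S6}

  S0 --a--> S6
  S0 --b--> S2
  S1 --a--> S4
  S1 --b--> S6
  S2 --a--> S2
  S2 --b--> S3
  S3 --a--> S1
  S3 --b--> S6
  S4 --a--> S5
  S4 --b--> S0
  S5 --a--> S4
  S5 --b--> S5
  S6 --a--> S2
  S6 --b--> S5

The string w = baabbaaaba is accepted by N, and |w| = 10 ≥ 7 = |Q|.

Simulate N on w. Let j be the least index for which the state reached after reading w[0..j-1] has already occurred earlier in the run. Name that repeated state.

Run of N on w = b a a b b a a a b a:
  step 0: S0  (start)
  step 1: S2  (read b: S0→S2)
  step 2: S2  (read a: S2→S2)   ← first repeat (S2 seen earlier)
  step 3: S2  (read a: S2→S2)
  step 4: S3  (read b: S2→S3)
  step 5: S6  (read b: S3→S6)
  step 6: S2  (read a: S6→S2)
  step 7: S2  (read a: S2→S2)
  step 8: S2  (read a: S2→S2)
  step 9: S3  (read b: S2→S3)
  step 10: S1  (read a: S3→S1)

The earliest repeat is at step j = 2: N is in S2, which it already visited at step i = 1.
With |Q| = 7, pigeonhole forces a state repeat no later than step 7; the substring read between the first and second visits to that state can be pumped.

S2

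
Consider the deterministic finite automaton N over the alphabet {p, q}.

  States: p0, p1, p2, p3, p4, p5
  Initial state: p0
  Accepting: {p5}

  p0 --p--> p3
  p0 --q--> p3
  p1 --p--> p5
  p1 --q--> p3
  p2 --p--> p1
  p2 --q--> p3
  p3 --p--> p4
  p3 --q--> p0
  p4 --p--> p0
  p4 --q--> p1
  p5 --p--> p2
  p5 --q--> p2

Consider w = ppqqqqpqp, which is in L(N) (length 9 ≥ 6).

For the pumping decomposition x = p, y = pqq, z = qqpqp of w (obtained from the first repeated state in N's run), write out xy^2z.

xy^2z = p·pqq·pqq·qqpqp = ppqqpqqqqpqp.
Reading y = pqq takes N from p3 back to p3, so after x·y·y the machine is still in p3, and z then leads to the accepting state p5. Hence ppqqpqqqqpqp ∈ L(N).

ppqqpqqqqpqp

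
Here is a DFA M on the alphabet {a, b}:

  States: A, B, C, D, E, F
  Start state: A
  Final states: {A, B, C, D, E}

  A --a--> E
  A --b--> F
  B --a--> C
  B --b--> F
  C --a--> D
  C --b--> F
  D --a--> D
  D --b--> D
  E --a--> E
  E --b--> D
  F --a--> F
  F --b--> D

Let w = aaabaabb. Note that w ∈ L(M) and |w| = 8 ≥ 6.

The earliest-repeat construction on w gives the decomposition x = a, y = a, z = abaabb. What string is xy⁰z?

aabaabb

xy⁰z = xz = a·abaabb = aabaabb.
Reading y = a takes M from E back to E, so after x the machine is still in E, and z then leads to the accepting state D. Hence aabaabb ∈ L(M).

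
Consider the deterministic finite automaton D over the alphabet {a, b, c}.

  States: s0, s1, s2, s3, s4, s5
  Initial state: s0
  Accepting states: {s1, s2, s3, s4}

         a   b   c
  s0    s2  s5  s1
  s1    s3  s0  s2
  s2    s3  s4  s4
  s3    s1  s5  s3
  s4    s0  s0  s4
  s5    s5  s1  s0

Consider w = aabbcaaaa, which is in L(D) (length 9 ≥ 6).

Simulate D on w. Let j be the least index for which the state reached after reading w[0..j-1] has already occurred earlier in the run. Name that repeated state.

s2

Run of D on w = a a b b c a a a a:
  step 0: s0  (start)
  step 1: s2  (read a: s0→s2)
  step 2: s3  (read a: s2→s3)
  step 3: s5  (read b: s3→s5)
  step 4: s1  (read b: s5→s1)
  step 5: s2  (read c: s1→s2)   ← first repeat (s2 seen earlier)
  step 6: s3  (read a: s2→s3)
  step 7: s1  (read a: s3→s1)
  step 8: s3  (read a: s1→s3)
  step 9: s1  (read a: s3→s1)

The earliest repeat is at step j = 5: D is in s2, which it already visited at step i = 1.
Since D has 6 states, any run of length ≥ 6 visits 6+1 states, so by pigeonhole some state repeats within the first 6 steps — that repeat gives the pumpable loop.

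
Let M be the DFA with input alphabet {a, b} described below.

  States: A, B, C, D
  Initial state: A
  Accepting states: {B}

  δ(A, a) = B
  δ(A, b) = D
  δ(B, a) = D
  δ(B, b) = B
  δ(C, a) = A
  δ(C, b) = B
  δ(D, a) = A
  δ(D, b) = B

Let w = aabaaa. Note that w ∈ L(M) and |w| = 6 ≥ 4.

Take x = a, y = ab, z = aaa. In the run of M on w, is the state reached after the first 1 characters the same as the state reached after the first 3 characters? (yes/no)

Run of M on the first 3 characters of w = a a b:
  step 0: A  (start)
  step 1: B  (read a: A→B)
  step 2: D  (read a: B→D)
  step 3: B  (read b: D→B)

After x (step 1): B. After xy (step 3): B.
They match, so y = ab drives M around a cycle from B back to itself; pumping y any number of times keeps M in B before reading z, and xyⁱz ∈ L(M) for every i ≥ 0.

yes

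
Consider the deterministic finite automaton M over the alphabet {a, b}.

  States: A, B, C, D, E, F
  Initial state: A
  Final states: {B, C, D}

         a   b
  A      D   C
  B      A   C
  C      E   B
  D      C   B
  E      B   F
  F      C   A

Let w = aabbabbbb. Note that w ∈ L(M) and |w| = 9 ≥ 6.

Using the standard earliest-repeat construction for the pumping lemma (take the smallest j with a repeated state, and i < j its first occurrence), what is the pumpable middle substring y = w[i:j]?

Run of M on w = a a b b a b b b b:
  step 0: A  (start)
  step 1: D  (read a: A→D)
  step 2: C  (read a: D→C)
  step 3: B  (read b: C→B)
  step 4: C  (read b: B→C)   ← first repeat (C seen earlier)
  step 5: E  (read a: C→E)
  step 6: F  (read b: E→F)
  step 7: A  (read b: F→A)
  step 8: C  (read b: A→C)
  step 9: B  (read b: C→B)

So i = 2, j = 4, giving x = w[0:2] = aa, y = w[2:4] = bb, z = w[4:9] = abbbb.
Check: |xy| = 4 ≤ 6 and |y| = 2 ≥ 1. Reading y takes M from C back to C, so every xyⁱz is accepted.

bb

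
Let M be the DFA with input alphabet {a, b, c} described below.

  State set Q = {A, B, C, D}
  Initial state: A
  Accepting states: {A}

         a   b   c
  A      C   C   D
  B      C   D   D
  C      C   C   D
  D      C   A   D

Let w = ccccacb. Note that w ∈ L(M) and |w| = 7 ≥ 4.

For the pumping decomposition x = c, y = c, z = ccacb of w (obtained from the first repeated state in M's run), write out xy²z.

cccccacb

xy^2z = c·c·c·ccacb = cccccacb.
Reading y = c takes M from D back to D, so after x·y·y the machine is still in D, and z then leads to the accepting state A. Hence cccccacb ∈ L(M).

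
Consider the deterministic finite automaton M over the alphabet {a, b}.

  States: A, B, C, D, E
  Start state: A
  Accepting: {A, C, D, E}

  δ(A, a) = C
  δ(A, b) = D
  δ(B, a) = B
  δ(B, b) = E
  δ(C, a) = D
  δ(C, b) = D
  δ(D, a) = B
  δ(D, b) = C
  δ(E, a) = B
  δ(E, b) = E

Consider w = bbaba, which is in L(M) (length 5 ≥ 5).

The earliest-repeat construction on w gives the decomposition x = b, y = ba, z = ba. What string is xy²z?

bbababa

xy^2z = b·ba·ba·ba = bbababa.
Reading y = ba takes M from D back to D, so after x·y·y the machine is still in D, and z then leads to the accepting state D. Hence bbababa ∈ L(M).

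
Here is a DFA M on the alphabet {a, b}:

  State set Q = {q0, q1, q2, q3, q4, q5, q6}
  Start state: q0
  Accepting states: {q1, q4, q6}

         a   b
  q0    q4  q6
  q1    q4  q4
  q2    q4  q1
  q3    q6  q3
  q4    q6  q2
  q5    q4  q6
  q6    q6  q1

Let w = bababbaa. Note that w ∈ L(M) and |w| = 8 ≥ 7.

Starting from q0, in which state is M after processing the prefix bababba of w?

q4

State sequence: q0 -b-> q6 -a-> q6 -b-> q1 -a-> q4 -b-> q2 -b-> q1 -a-> q4

After reading 7 characters, M is in state q4.
(This kind of state-tracing is the core of the pumping-lemma construction: with 7 states, pigeonhole forces a repeat within the first 7 steps.)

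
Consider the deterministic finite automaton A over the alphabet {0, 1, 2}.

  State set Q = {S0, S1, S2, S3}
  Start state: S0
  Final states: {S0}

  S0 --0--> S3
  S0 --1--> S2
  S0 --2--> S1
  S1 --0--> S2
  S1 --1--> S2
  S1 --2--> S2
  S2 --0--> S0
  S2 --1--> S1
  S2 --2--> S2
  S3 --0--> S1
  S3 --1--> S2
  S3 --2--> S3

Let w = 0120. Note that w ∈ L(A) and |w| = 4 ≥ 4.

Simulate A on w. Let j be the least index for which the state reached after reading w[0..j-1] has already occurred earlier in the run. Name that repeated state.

State sequence: S0 -0-> S3 -1-> S2 -2-> S2 -0-> S0
First repeat at step 3: S2 was already visited.

The earliest repeat is at step j = 3: A is in S2, which it already visited at step i = 2.

S2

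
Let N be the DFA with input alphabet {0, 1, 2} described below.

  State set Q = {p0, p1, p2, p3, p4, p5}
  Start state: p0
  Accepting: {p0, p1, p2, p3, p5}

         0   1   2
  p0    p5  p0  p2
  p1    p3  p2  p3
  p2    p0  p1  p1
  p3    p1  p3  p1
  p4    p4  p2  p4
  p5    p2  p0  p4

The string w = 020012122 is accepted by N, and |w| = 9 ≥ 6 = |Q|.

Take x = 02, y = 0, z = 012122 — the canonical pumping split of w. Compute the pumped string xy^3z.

xy^3z = 02·0·0·0·012122 = 02000012122.
Reading y = 0 takes N from p4 back to p4, so after x·y·y·y the machine is still in p4, and z then leads to the accepting state p3. Hence 02000012122 ∈ L(N).

02000012122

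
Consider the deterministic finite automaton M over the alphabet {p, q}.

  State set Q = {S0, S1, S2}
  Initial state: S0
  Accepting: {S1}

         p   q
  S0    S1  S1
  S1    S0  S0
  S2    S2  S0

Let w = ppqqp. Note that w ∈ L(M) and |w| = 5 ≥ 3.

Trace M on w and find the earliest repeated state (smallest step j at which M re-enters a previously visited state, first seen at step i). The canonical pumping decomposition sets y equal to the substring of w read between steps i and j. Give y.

State sequence: S0 -p-> S1 -p-> S0 -q-> S1 -q-> S0 -p-> S1
First repeat at step 2: S0 was already visited.

So i = 0, j = 2, giving x = w[0:0] = ε, y = w[0:2] = pp, z = w[2:5] = qqp.
Check: |xy| = 2 ≤ 3 and |y| = 2 ≥ 1. Reading y takes M from S0 back to S0, so every xyⁱz is accepted.

pp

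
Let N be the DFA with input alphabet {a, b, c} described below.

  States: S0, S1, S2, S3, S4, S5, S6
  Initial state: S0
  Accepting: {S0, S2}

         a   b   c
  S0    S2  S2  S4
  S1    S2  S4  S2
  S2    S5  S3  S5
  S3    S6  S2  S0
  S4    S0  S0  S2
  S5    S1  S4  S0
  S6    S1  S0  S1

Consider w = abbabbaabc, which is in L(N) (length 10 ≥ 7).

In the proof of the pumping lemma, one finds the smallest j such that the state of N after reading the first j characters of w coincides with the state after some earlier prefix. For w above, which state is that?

Run of N on w = a b b a b b a a b c:
  step 0: S0  (start)
  step 1: S2  (read a: S0→S2)
  step 2: S3  (read b: S2→S3)
  step 3: S2  (read b: S3→S2)   ← first repeat (S2 seen earlier)
  step 4: S5  (read a: S2→S5)
  step 5: S4  (read b: S5→S4)
  step 6: S0  (read b: S4→S0)
  step 7: S2  (read a: S0→S2)
  step 8: S5  (read a: S2→S5)
  step 9: S4  (read b: S5→S4)
  step 10: S2  (read c: S4→S2)

The earliest repeat is at step j = 3: N is in S2, which it already visited at step i = 1.
With |Q| = 7, pigeonhole forces a state repeat no later than step 7; the substring read between the first and second visits to that state can be pumped.

S2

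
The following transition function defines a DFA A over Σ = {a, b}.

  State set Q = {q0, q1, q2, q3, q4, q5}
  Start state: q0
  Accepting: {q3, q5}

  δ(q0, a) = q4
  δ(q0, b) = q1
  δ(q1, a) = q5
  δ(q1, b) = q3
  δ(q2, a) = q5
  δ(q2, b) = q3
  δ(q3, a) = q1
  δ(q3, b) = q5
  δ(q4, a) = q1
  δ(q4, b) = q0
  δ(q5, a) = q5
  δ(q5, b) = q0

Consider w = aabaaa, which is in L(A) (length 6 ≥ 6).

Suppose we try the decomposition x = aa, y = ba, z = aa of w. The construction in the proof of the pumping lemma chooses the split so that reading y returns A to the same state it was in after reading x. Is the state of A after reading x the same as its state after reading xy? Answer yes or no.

yes

State sequence: q0 -a-> q4 -a-> q1 -b-> q3 -a-> q1

After x (step 2): q1. After xy (step 4): q1.
They match, so y = ba drives A around a cycle from q1 back to itself; pumping y any number of times keeps A in q1 before reading z, and xyⁱz ∈ L(A) for every i ≥ 0.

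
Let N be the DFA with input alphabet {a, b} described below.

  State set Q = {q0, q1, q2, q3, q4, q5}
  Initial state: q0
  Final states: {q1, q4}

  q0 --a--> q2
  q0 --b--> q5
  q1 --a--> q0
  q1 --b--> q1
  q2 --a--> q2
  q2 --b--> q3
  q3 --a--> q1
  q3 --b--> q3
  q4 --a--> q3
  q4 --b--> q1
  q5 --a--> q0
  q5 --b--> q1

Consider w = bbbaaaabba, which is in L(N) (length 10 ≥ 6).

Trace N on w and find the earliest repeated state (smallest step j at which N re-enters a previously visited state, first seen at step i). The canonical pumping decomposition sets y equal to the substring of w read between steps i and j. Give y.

State sequence: q0 -b-> q5 -b-> q1 -b-> q1 -a-> q0 -a-> q2 -a-> q2 -a-> q2 -b-> q3 -b-> q3 -a-> q1
First repeat at step 3: q1 was already visited.

So i = 2, j = 3, giving x = w[0:2] = bb, y = w[2:3] = b, z = w[3:10] = aaaabba.
Check: |xy| = 3 ≤ 6 and |y| = 1 ≥ 1. Reading y takes N from q1 back to q1, so every xyⁱz is accepted.
The DFA has 6 states, so the proof of the pumping lemma guarantees a repeated state among the first 6+1 visited; the segment between the two visits is the pumpable y.

b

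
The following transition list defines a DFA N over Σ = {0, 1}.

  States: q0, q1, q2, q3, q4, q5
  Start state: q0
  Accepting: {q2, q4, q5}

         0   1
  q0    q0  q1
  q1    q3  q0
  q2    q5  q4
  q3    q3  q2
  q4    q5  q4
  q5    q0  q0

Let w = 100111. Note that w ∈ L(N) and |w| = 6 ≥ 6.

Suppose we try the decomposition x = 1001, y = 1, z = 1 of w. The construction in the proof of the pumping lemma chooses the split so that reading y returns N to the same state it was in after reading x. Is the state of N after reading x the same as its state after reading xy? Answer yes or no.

State sequence: q0 -1-> q1 -0-> q3 -0-> q3 -1-> q2 -1-> q4

After x (step 4): q2. After xy (step 5): q4.
They differ (q2 ≠ q4), so y is not a cycle from the state after x; this split is not the one the pumping-lemma construction produces, and pumping y need not keep the string in L(N).

no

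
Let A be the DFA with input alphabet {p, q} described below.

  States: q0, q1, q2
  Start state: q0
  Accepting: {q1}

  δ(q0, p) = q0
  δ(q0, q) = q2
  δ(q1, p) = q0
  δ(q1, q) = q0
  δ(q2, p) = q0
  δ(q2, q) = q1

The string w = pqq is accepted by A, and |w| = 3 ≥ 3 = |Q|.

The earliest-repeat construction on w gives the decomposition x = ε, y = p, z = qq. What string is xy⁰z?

qq

xy⁰z = xz = ε·qq = qq.
Reading y = p takes A from q0 back to q0, so after x the machine is still in q0, and z then leads to the accepting state q1. Hence qq ∈ L(A).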